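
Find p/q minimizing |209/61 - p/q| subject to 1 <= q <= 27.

Expand x = 209/61 as a continued fraction with the Euclidean algorithm:
  209 = 3*61 + 26, so a_0 = 3.
  61 = 2*26 + 9, so a_1 = 2.
  26 = 2*9 + 8, so a_2 = 2.
  9 = 1*8 + 1, so a_3 = 1.
  8 = 8*1 + 0, so a_4 = 8.
so x = [3; 2, 2, 1, 8].
Convergents (p_i = a_i*p_{i-1} + p_{i-2}, q_i = a_i*q_{i-1} + q_{i-2} with p_{-2}=0, p_{-1}=1, q_{-2}=1, q_{-1}=0), until the denominator exceeds 27:
  i=0: a_0=3, p_0 = 3*1 + 0 = 3, q_0 = 3*0 + 1 = 1.
  i=1: a_1=2, p_1 = 2*3 + 1 = 7, q_1 = 2*1 + 0 = 2.
  i=2: a_2=2, p_2 = 2*7 + 3 = 17, q_2 = 2*2 + 1 = 5.
  i=3: a_3=1, p_3 = 1*17 + 7 = 24, q_3 = 1*5 + 2 = 7.
  i=4: a_4=8, p_4 = 8*24 + 17 = 209, q_4 = 8*7 + 5 = 61.
q_4 = 61 > 27, so the last convergent with denominator <= 27 is p_3/q_3 = 24/7.
The closest fraction with denominator <= 27 is either p_3/q_3 or the intermediate fraction (k*p_3 + p_2)/(k*q_3 + q_2) with the largest k >= 1 whose denominator stays <= 27; these approach x as k grows, and every other convergent or intermediate fraction in range is farther away.
Largest k: floor((27 - q_2)/q_3) = floor((27 - 5)/7) = 3.
That gives (3*24 + 17)/(3*7 + 5) = 89/26.
Compare the errors: |x - 24/7| = |209*7 - 24*61|/(61*7) = 1/427, and |x - 89/26| = |209*26 - 89*61|/(61*26) = 5/1586.
Cross-multiplying, 1*1586 = 1586 < 2135 = 5*427, so 1/427 is smaller: the convergent 24/7 is closer to x than 89/26.

24/7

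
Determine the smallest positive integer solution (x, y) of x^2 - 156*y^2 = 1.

First expand sqrt(156) as a continued fraction. With x_i = (sqrt(156) + m_i)/d_i and (m_0, d_0) = (0, 1): a_0 = floor(sqrt(156)) = 12, since 12^2 = 144 <= 156 < 169 = 13^2.
Iterate m_{i+1} = d_i*a_i - m_i, d_{i+1} = (156 - m_{i+1}^2)/d_i, a_{i+1} = floor((a_0 + m_{i+1})/d_{i+1}):
  m_1 = 1*12 - 0 = 12, d_1 = (156 - 12^2)/1 = 12/1 = 12, a_1 = floor((12 + 12)/12) = 2.
  m_2 = 12*2 - 12 = 12, d_2 = (156 - 12^2)/12 = 12/12 = 1, a_2 = floor((12 + 12)/1) = 24.
  m_3 = 1*24 - 12 = 12, d_3 = (156 - 12^2)/1 = 12/1 = 12: (m_3, d_3) = (m_1, d_1) = (12, 12), so from here the quotients repeat a_1, a_2; the period length is 2.
So sqrt(156) = [12; (2, 24)] with period length k = 2.
k is even, so the fundamental solution of x^2 - 156y^2 = 1 is (p_{k-1}, q_{k-1}) = (p_1, q_1); compute convergents through index 1.
Convergents (p_i = a_i*p_{i-1} + p_{i-2}, q_i = a_i*q_{i-1} + q_{i-2} with p_{-2}=0, p_{-1}=1, q_{-2}=1, q_{-1}=0):
  i=0: a_0=12, p_0 = 12*1 + 0 = 12, q_0 = 12*0 + 1 = 1.
  i=1: a_1=2, p_1 = 2*12 + 1 = 25, q_1 = 2*1 + 0 = 2.
Check: 25^2 - 156*2^2 = 625 - 624 = 1, so (x, y) = (25, 2) solves the equation, and by the theorem it is the least positive solution.

(x, y) = (25, 2)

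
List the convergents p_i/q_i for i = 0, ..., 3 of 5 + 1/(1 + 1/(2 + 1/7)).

5/1, 6/1, 17/3, 125/22

Using the convergent recurrence p_i = a_i*p_{i-1} + p_{i-2}, q_i = a_i*q_{i-1} + q_{i-2} with p_{-2}=0, p_{-1}=1, q_{-2}=1, q_{-1}=0:
  i=0: a_0=5, p_0 = 5*1 + 0 = 5, q_0 = 5*0 + 1 = 1.
  i=1: a_1=1, p_1 = 1*5 + 1 = 6, q_1 = 1*1 + 0 = 1.
  i=2: a_2=2, p_2 = 2*6 + 5 = 17, q_2 = 2*1 + 1 = 3.
  i=3: a_3=7, p_3 = 7*17 + 6 = 125, q_3 = 7*3 + 1 = 22.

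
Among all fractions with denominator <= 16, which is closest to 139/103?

Expand x = 139/103 as a continued fraction with the Euclidean algorithm:
  139 = 1*103 + 36, so a_0 = 1.
  103 = 2*36 + 31, so a_1 = 2.
  36 = 1*31 + 5, so a_2 = 1.
  31 = 6*5 + 1, so a_3 = 6.
  5 = 5*1 + 0, so a_4 = 5.
so x = [1; 2, 1, 6, 5].
Convergents (p_i = a_i*p_{i-1} + p_{i-2}, q_i = a_i*q_{i-1} + q_{i-2} with p_{-2}=0, p_{-1}=1, q_{-2}=1, q_{-1}=0), until the denominator exceeds 16:
  i=0: a_0=1, p_0 = 1*1 + 0 = 1, q_0 = 1*0 + 1 = 1.
  i=1: a_1=2, p_1 = 2*1 + 1 = 3, q_1 = 2*1 + 0 = 2.
  i=2: a_2=1, p_2 = 1*3 + 1 = 4, q_2 = 1*2 + 1 = 3.
  i=3: a_3=6, p_3 = 6*4 + 3 = 27, q_3 = 6*3 + 2 = 20.
q_3 = 20 > 16, so the last convergent with denominator <= 16 is p_2/q_2 = 4/3.
The closest fraction with denominator <= 16 is either p_2/q_2 or the intermediate fraction (k*p_2 + p_1)/(k*q_2 + q_1) with the largest k >= 1 whose denominator stays <= 16; these approach x as k grows, and every other convergent or intermediate fraction in range is farther away.
Largest k: floor((16 - q_1)/q_2) = floor((16 - 2)/3) = 4.
That gives (4*4 + 3)/(4*3 + 2) = 19/14.
Compare the errors: |x - 4/3| = |139*3 - 4*103|/(103*3) = 5/309, and |x - 19/14| = |139*14 - 19*103|/(103*14) = 11/1442.
Cross-multiplying, 11*309 = 3399 < 7210 = 5*1442, so 11/1442 is smaller: the intermediate fraction 19/14 is closer to x than 4/3.

19/14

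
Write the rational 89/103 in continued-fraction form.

[0; 1, 6, 2, 1, 4]

Run the Euclidean algorithm on 89 and 103; the successive quotients are the partial quotients a_0, a_1, ... (each step inverts the fractional part left over by the previous one):
  89 = 0*103 + 89, so a_0 = 0.
  103 = 1*89 + 14, so a_1 = 1.
  89 = 6*14 + 5, so a_2 = 6.
  14 = 2*5 + 4, so a_3 = 2.
  5 = 1*4 + 1, so a_4 = 1.
  4 = 4*1 + 0, so a_5 = 4.
The remainder reaches 0 after 6 divisions, so the expansion has 6 partial quotients, read off in order.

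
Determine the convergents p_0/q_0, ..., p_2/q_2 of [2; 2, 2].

2/1, 5/2, 12/5

Using the convergent recurrence p_i = a_i*p_{i-1} + p_{i-2}, q_i = a_i*q_{i-1} + q_{i-2} with p_{-2}=0, p_{-1}=1, q_{-2}=1, q_{-1}=0:
  i=0: a_0=2, p_0 = 2*1 + 0 = 2, q_0 = 2*0 + 1 = 1.
  i=1: a_1=2, p_1 = 2*2 + 1 = 5, q_1 = 2*1 + 0 = 2.
  i=2: a_2=2, p_2 = 2*5 + 2 = 12, q_2 = 2*2 + 1 = 5.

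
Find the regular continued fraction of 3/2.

Run the Euclidean algorithm on 3 and 2; the successive quotients are the partial quotients a_0, a_1, ... (each step inverts the fractional part left over by the previous one):
  3 = 1*2 + 1, so a_0 = 1.
  2 = 2*1 + 0, so a_1 = 2.
The remainder reaches 0 after 2 divisions, so the expansion has 2 partial quotients, read off in order.

[1; 2]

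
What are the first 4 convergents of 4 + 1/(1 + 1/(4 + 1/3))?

4/1, 5/1, 24/5, 77/16

Using the convergent recurrence p_i = a_i*p_{i-1} + p_{i-2}, q_i = a_i*q_{i-1} + q_{i-2} with p_{-2}=0, p_{-1}=1, q_{-2}=1, q_{-1}=0:
  i=0: a_0=4, p_0 = 4*1 + 0 = 4, q_0 = 4*0 + 1 = 1.
  i=1: a_1=1, p_1 = 1*4 + 1 = 5, q_1 = 1*1 + 0 = 1.
  i=2: a_2=4, p_2 = 4*5 + 4 = 24, q_2 = 4*1 + 1 = 5.
  i=3: a_3=3, p_3 = 3*24 + 5 = 77, q_3 = 3*5 + 1 = 16.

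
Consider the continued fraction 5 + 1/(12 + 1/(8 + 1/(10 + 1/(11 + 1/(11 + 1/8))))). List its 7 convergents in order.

5/1, 61/12, 493/97, 4991/982, 55394/10899, 614325/120871, 4969994/977867

Using the convergent recurrence p_i = a_i*p_{i-1} + p_{i-2}, q_i = a_i*q_{i-1} + q_{i-2} with p_{-2}=0, p_{-1}=1, q_{-2}=1, q_{-1}=0:
  i=0: a_0=5, p_0 = 5*1 + 0 = 5, q_0 = 5*0 + 1 = 1.
  i=1: a_1=12, p_1 = 12*5 + 1 = 61, q_1 = 12*1 + 0 = 12.
  i=2: a_2=8, p_2 = 8*61 + 5 = 493, q_2 = 8*12 + 1 = 97.
  i=3: a_3=10, p_3 = 10*493 + 61 = 4991, q_3 = 10*97 + 12 = 982.
  i=4: a_4=11, p_4 = 11*4991 + 493 = 55394, q_4 = 11*982 + 97 = 10899.
  i=5: a_5=11, p_5 = 11*55394 + 4991 = 614325, q_5 = 11*10899 + 982 = 120871.
  i=6: a_6=8, p_6 = 8*614325 + 55394 = 4969994, q_6 = 8*120871 + 10899 = 977867.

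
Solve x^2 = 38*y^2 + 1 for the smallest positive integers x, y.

(x, y) = (37, 6)

First expand sqrt(38) as a continued fraction. With x_i = (sqrt(38) + m_i)/d_i and (m_0, d_0) = (0, 1): a_0 = floor(sqrt(38)) = 6, since 6^2 = 36 <= 38 < 49 = 7^2.
Iterate m_{i+1} = d_i*a_i - m_i, d_{i+1} = (38 - m_{i+1}^2)/d_i, a_{i+1} = floor((a_0 + m_{i+1})/d_{i+1}):
  m_1 = 1*6 - 0 = 6, d_1 = (38 - 6^2)/1 = 2/1 = 2, a_1 = floor((6 + 6)/2) = 6.
  m_2 = 2*6 - 6 = 6, d_2 = (38 - 6^2)/2 = 2/2 = 1, a_2 = floor((6 + 6)/1) = 12.
  m_3 = 1*12 - 6 = 6, d_3 = (38 - 6^2)/1 = 2/1 = 2: (m_3, d_3) = (m_1, d_1) = (6, 2), so from here the quotients repeat a_1, a_2; the period length is 2.
So sqrt(38) = [6; (6, 12)] with period length k = 2.
k is even, so the fundamental solution of x^2 - 38y^2 = 1 is (p_{k-1}, q_{k-1}) = (p_1, q_1); compute convergents through index 1.
Convergents (p_i = a_i*p_{i-1} + p_{i-2}, q_i = a_i*q_{i-1} + q_{i-2} with p_{-2}=0, p_{-1}=1, q_{-2}=1, q_{-1}=0):
  i=0: a_0=6, p_0 = 6*1 + 0 = 6, q_0 = 6*0 + 1 = 1.
  i=1: a_1=6, p_1 = 6*6 + 1 = 37, q_1 = 6*1 + 0 = 6.
Check: 37^2 - 38*6^2 = 1369 - 1368 = 1, so (x, y) = (37, 6) solves the equation, and by the theorem it is the least positive solution.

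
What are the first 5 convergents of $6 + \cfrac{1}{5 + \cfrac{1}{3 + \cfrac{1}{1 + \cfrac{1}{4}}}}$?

Using the convergent recurrence p_i = a_i*p_{i-1} + p_{i-2}, q_i = a_i*q_{i-1} + q_{i-2} with p_{-2}=0, p_{-1}=1, q_{-2}=1, q_{-1}=0:
  i=0: a_0=6, p_0 = 6*1 + 0 = 6, q_0 = 6*0 + 1 = 1.
  i=1: a_1=5, p_1 = 5*6 + 1 = 31, q_1 = 5*1 + 0 = 5.
  i=2: a_2=3, p_2 = 3*31 + 6 = 99, q_2 = 3*5 + 1 = 16.
  i=3: a_3=1, p_3 = 1*99 + 31 = 130, q_3 = 1*16 + 5 = 21.
  i=4: a_4=4, p_4 = 4*130 + 99 = 619, q_4 = 4*21 + 16 = 100.

6/1, 31/5, 99/16, 130/21, 619/100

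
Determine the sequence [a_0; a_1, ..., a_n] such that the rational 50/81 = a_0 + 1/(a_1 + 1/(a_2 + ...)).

[0; 1, 1, 1, 1, 1, 1, 2, 2]

Run the Euclidean algorithm on 50 and 81; the successive quotients are the partial quotients a_0, a_1, ... (each step inverts the fractional part left over by the previous one):
  50 = 0*81 + 50, so a_0 = 0.
  81 = 1*50 + 31, so a_1 = 1.
  50 = 1*31 + 19, so a_2 = 1.
  31 = 1*19 + 12, so a_3 = 1.
  19 = 1*12 + 7, so a_4 = 1.
  12 = 1*7 + 5, so a_5 = 1.
  7 = 1*5 + 2, so a_6 = 1.
  5 = 2*2 + 1, so a_7 = 2.
  2 = 2*1 + 0, so a_8 = 2.
The remainder reaches 0 after 9 divisions, so the expansion has 9 partial quotients, read off in order.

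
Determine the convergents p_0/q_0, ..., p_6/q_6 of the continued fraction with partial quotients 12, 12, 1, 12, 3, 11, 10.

Using the convergent recurrence p_i = a_i*p_{i-1} + p_{i-2}, q_i = a_i*q_{i-1} + q_{i-2} with p_{-2}=0, p_{-1}=1, q_{-2}=1, q_{-1}=0:
  i=0: a_0=12, p_0 = 12*1 + 0 = 12, q_0 = 12*0 + 1 = 1.
  i=1: a_1=12, p_1 = 12*12 + 1 = 145, q_1 = 12*1 + 0 = 12.
  i=2: a_2=1, p_2 = 1*145 + 12 = 157, q_2 = 1*12 + 1 = 13.
  i=3: a_3=12, p_3 = 12*157 + 145 = 2029, q_3 = 12*13 + 12 = 168.
  i=4: a_4=3, p_4 = 3*2029 + 157 = 6244, q_4 = 3*168 + 13 = 517.
  i=5: a_5=11, p_5 = 11*6244 + 2029 = 70713, q_5 = 11*517 + 168 = 5855.
  i=6: a_6=10, p_6 = 10*70713 + 6244 = 713374, q_6 = 10*5855 + 517 = 59067.

12/1, 145/12, 157/13, 2029/168, 6244/517, 70713/5855, 713374/59067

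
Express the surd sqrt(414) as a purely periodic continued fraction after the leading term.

Write x_i = (sqrt(414) + m_i)/d_i with (m_0, d_0) = (0, 1). a_0 = floor(sqrt(414)) = 20, since 20^2 = 400 <= 414 < 441 = 21^2.
Iterate m_{i+1} = d_i*a_i - m_i, d_{i+1} = (414 - m_{i+1}^2)/d_i, a_{i+1} = floor((a_0 + m_{i+1})/d_{i+1}):
  m_1 = 1*20 - 0 = 20, d_1 = (414 - 20^2)/1 = 14/1 = 14, a_1 = floor((20 + 20)/14) = 2.
  m_2 = 14*2 - 20 = 8, d_2 = (414 - 8^2)/14 = 350/14 = 25, a_2 = floor((20 + 8)/25) = 1.
  m_3 = 25*1 - 8 = 17, d_3 = (414 - 17^2)/25 = 125/25 = 5, a_3 = floor((20 + 17)/5) = 7.
  m_4 = 5*7 - 17 = 18, d_4 = (414 - 18^2)/5 = 90/5 = 18, a_4 = floor((20 + 18)/18) = 2.
  m_5 = 18*2 - 18 = 18, d_5 = (414 - 18^2)/18 = 90/18 = 5, a_5 = floor((20 + 18)/5) = 7.
  m_6 = 5*7 - 18 = 17, d_6 = (414 - 17^2)/5 = 125/5 = 25, a_6 = floor((20 + 17)/25) = 1.
  m_7 = 25*1 - 17 = 8, d_7 = (414 - 8^2)/25 = 350/25 = 14, a_7 = floor((20 + 8)/14) = 2.
  m_8 = 14*2 - 8 = 20, d_8 = (414 - 20^2)/14 = 14/14 = 1, a_8 = floor((20 + 20)/1) = 40.
  m_9 = 1*40 - 20 = 20, d_9 = (414 - 20^2)/1 = 14/1 = 14: (m_9, d_9) = (m_1, d_1) = (20, 14), so from here the quotients repeat a_1, ..., a_8; the period length is 8.
Hence the expansion of sqrt(414) is a_0 = 20 followed by the repeating block 2, 1, 7, 2, 7, 1, 2, 40 (period 8).

[20; (2, 1, 7, 2, 7, 1, 2, 40)]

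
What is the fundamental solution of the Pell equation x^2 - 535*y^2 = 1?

(x, y) = (1618804, 69987)

First expand sqrt(535) as a continued fraction. With x_i = (sqrt(535) + m_i)/d_i and (m_0, d_0) = (0, 1): a_0 = floor(sqrt(535)) = 23, since 23^2 = 529 <= 535 < 576 = 24^2.
Iterate m_{i+1} = d_i*a_i - m_i, d_{i+1} = (535 - m_{i+1}^2)/d_i, a_{i+1} = floor((a_0 + m_{i+1})/d_{i+1}):
  m_1 = 1*23 - 0 = 23, d_1 = (535 - 23^2)/1 = 6/1 = 6, a_1 = floor((23 + 23)/6) = 7.
  m_2 = 6*7 - 23 = 19, d_2 = (535 - 19^2)/6 = 174/6 = 29, a_2 = floor((23 + 19)/29) = 1.
  m_3 = 29*1 - 19 = 10, d_3 = (535 - 10^2)/29 = 435/29 = 15, a_3 = floor((23 + 10)/15) = 2.
  m_4 = 15*2 - 10 = 20, d_4 = (535 - 20^2)/15 = 135/15 = 9, a_4 = floor((23 + 20)/9) = 4.
  m_5 = 9*4 - 20 = 16, d_5 = (535 - 16^2)/9 = 279/9 = 31, a_5 = floor((23 + 16)/31) = 1.
  m_6 = 31*1 - 16 = 15, d_6 = (535 - 15^2)/31 = 310/31 = 10, a_6 = floor((23 + 15)/10) = 3.
  m_7 = 10*3 - 15 = 15, d_7 = (535 - 15^2)/10 = 310/10 = 31, a_7 = floor((23 + 15)/31) = 1.
  m_8 = 31*1 - 15 = 16, d_8 = (535 - 16^2)/31 = 279/31 = 9, a_8 = floor((23 + 16)/9) = 4.
  m_9 = 9*4 - 16 = 20, d_9 = (535 - 20^2)/9 = 135/9 = 15, a_9 = floor((23 + 20)/15) = 2.
  m_10 = 15*2 - 20 = 10, d_10 = (535 - 10^2)/15 = 435/15 = 29, a_10 = floor((23 + 10)/29) = 1.
  m_11 = 29*1 - 10 = 19, d_11 = (535 - 19^2)/29 = 174/29 = 6, a_11 = floor((23 + 19)/6) = 7.
  m_12 = 6*7 - 19 = 23, d_12 = (535 - 23^2)/6 = 6/6 = 1, a_12 = floor((23 + 23)/1) = 46.
  m_13 = 1*46 - 23 = 23, d_13 = (535 - 23^2)/1 = 6/1 = 6: (m_13, d_13) = (m_1, d_1) = (23, 6), so from here the quotients repeat a_1, ..., a_12; the period length is 12.
So sqrt(535) = [23; (7, 1, 2, 4, 1, 3, 1, 4, 2, 1, 7, 46)] with period length k = 12.
k is even, so the fundamental solution of x^2 - 535y^2 = 1 is (p_{k-1}, q_{k-1}) = (p_11, q_11); compute convergents through index 11.
Convergents (p_i = a_i*p_{i-1} + p_{i-2}, q_i = a_i*q_{i-1} + q_{i-2} with p_{-2}=0, p_{-1}=1, q_{-2}=1, q_{-1}=0):
  i=0: a_0=23, p_0 = 23*1 + 0 = 23, q_0 = 23*0 + 1 = 1.
  i=1: a_1=7, p_1 = 7*23 + 1 = 162, q_1 = 7*1 + 0 = 7.
  i=2: a_2=1, p_2 = 1*162 + 23 = 185, q_2 = 1*7 + 1 = 8.
  i=3: a_3=2, p_3 = 2*185 + 162 = 532, q_3 = 2*8 + 7 = 23.
  i=4: a_4=4, p_4 = 4*532 + 185 = 2313, q_4 = 4*23 + 8 = 100.
  i=5: a_5=1, p_5 = 1*2313 + 532 = 2845, q_5 = 1*100 + 23 = 123.
  i=6: a_6=3, p_6 = 3*2845 + 2313 = 10848, q_6 = 3*123 + 100 = 469.
  i=7: a_7=1, p_7 = 1*10848 + 2845 = 13693, q_7 = 1*469 + 123 = 592.
  i=8: a_8=4, p_8 = 4*13693 + 10848 = 65620, q_8 = 4*592 + 469 = 2837.
  i=9: a_9=2, p_9 = 2*65620 + 13693 = 144933, q_9 = 2*2837 + 592 = 6266.
  i=10: a_10=1, p_10 = 1*144933 + 65620 = 210553, q_10 = 1*6266 + 2837 = 9103.
  i=11: a_11=7, p_11 = 7*210553 + 144933 = 1618804, q_11 = 7*9103 + 6266 = 69987.
Check: 1618804^2 - 535*69987^2 = 2620526390416 - 2620526390415 = 1, so (x, y) = (1618804, 69987) solves the equation, and by the theorem it is the least positive solution.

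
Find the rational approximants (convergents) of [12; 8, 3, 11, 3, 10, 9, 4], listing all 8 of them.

Using the convergent recurrence p_i = a_i*p_{i-1} + p_{i-2}, q_i = a_i*q_{i-1} + q_{i-2} with p_{-2}=0, p_{-1}=1, q_{-2}=1, q_{-1}=0:
  i=0: a_0=12, p_0 = 12*1 + 0 = 12, q_0 = 12*0 + 1 = 1.
  i=1: a_1=8, p_1 = 8*12 + 1 = 97, q_1 = 8*1 + 0 = 8.
  i=2: a_2=3, p_2 = 3*97 + 12 = 303, q_2 = 3*8 + 1 = 25.
  i=3: a_3=11, p_3 = 11*303 + 97 = 3430, q_3 = 11*25 + 8 = 283.
  i=4: a_4=3, p_4 = 3*3430 + 303 = 10593, q_4 = 3*283 + 25 = 874.
  i=5: a_5=10, p_5 = 10*10593 + 3430 = 109360, q_5 = 10*874 + 283 = 9023.
  i=6: a_6=9, p_6 = 9*109360 + 10593 = 994833, q_6 = 9*9023 + 874 = 82081.
  i=7: a_7=4, p_7 = 4*994833 + 109360 = 4088692, q_7 = 4*82081 + 9023 = 337347.

12/1, 97/8, 303/25, 3430/283, 10593/874, 109360/9023, 994833/82081, 4088692/337347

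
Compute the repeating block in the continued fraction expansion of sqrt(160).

Write x_i = (sqrt(160) + m_i)/d_i with (m_0, d_0) = (0, 1). a_0 = floor(sqrt(160)) = 12, since 12^2 = 144 <= 160 < 169 = 13^2.
Iterate m_{i+1} = d_i*a_i - m_i, d_{i+1} = (160 - m_{i+1}^2)/d_i, a_{i+1} = floor((a_0 + m_{i+1})/d_{i+1}):
  m_1 = 1*12 - 0 = 12, d_1 = (160 - 12^2)/1 = 16/1 = 16, a_1 = floor((12 + 12)/16) = 1.
  m_2 = 16*1 - 12 = 4, d_2 = (160 - 4^2)/16 = 144/16 = 9, a_2 = floor((12 + 4)/9) = 1.
  m_3 = 9*1 - 4 = 5, d_3 = (160 - 5^2)/9 = 135/9 = 15, a_3 = floor((12 + 5)/15) = 1.
  m_4 = 15*1 - 5 = 10, d_4 = (160 - 10^2)/15 = 60/15 = 4, a_4 = floor((12 + 10)/4) = 5.
  m_5 = 4*5 - 10 = 10, d_5 = (160 - 10^2)/4 = 60/4 = 15, a_5 = floor((12 + 10)/15) = 1.
  m_6 = 15*1 - 10 = 5, d_6 = (160 - 5^2)/15 = 135/15 = 9, a_6 = floor((12 + 5)/9) = 1.
  m_7 = 9*1 - 5 = 4, d_7 = (160 - 4^2)/9 = 144/9 = 16, a_7 = floor((12 + 4)/16) = 1.
  m_8 = 16*1 - 4 = 12, d_8 = (160 - 12^2)/16 = 16/16 = 1, a_8 = floor((12 + 12)/1) = 24.
  m_9 = 1*24 - 12 = 12, d_9 = (160 - 12^2)/1 = 16/1 = 16: (m_9, d_9) = (m_1, d_1) = (12, 16), so from here the quotients repeat a_1, ..., a_8; the period length is 8.
Hence the expansion of sqrt(160) is a_0 = 12 followed by the repeating block 1, 1, 1, 5, 1, 1, 1, 24 (period 8).

[12; (1, 1, 1, 5, 1, 1, 1, 24)]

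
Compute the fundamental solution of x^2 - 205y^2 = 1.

(x, y) = (39689, 2772)

First expand sqrt(205) as a continued fraction. With x_i = (sqrt(205) + m_i)/d_i and (m_0, d_0) = (0, 1): a_0 = floor(sqrt(205)) = 14, since 14^2 = 196 <= 205 < 225 = 15^2.
Iterate m_{i+1} = d_i*a_i - m_i, d_{i+1} = (205 - m_{i+1}^2)/d_i, a_{i+1} = floor((a_0 + m_{i+1})/d_{i+1}):
  m_1 = 1*14 - 0 = 14, d_1 = (205 - 14^2)/1 = 9/1 = 9, a_1 = floor((14 + 14)/9) = 3.
  m_2 = 9*3 - 14 = 13, d_2 = (205 - 13^2)/9 = 36/9 = 4, a_2 = floor((14 + 13)/4) = 6.
  m_3 = 4*6 - 13 = 11, d_3 = (205 - 11^2)/4 = 84/4 = 21, a_3 = floor((14 + 11)/21) = 1.
  m_4 = 21*1 - 11 = 10, d_4 = (205 - 10^2)/21 = 105/21 = 5, a_4 = floor((14 + 10)/5) = 4.
  m_5 = 5*4 - 10 = 10, d_5 = (205 - 10^2)/5 = 105/5 = 21, a_5 = floor((14 + 10)/21) = 1.
  m_6 = 21*1 - 10 = 11, d_6 = (205 - 11^2)/21 = 84/21 = 4, a_6 = floor((14 + 11)/4) = 6.
  m_7 = 4*6 - 11 = 13, d_7 = (205 - 13^2)/4 = 36/4 = 9, a_7 = floor((14 + 13)/9) = 3.
  m_8 = 9*3 - 13 = 14, d_8 = (205 - 14^2)/9 = 9/9 = 1, a_8 = floor((14 + 14)/1) = 28.
  m_9 = 1*28 - 14 = 14, d_9 = (205 - 14^2)/1 = 9/1 = 9: (m_9, d_9) = (m_1, d_1) = (14, 9), so from here the quotients repeat a_1, ..., a_8; the period length is 8.
So sqrt(205) = [14; (3, 6, 1, 4, 1, 6, 3, 28)] with period length k = 8.
k is even, so the fundamental solution of x^2 - 205y^2 = 1 is (p_{k-1}, q_{k-1}) = (p_7, q_7); compute convergents through index 7.
Convergents (p_i = a_i*p_{i-1} + p_{i-2}, q_i = a_i*q_{i-1} + q_{i-2} with p_{-2}=0, p_{-1}=1, q_{-2}=1, q_{-1}=0):
  i=0: a_0=14, p_0 = 14*1 + 0 = 14, q_0 = 14*0 + 1 = 1.
  i=1: a_1=3, p_1 = 3*14 + 1 = 43, q_1 = 3*1 + 0 = 3.
  i=2: a_2=6, p_2 = 6*43 + 14 = 272, q_2 = 6*3 + 1 = 19.
  i=3: a_3=1, p_3 = 1*272 + 43 = 315, q_3 = 1*19 + 3 = 22.
  i=4: a_4=4, p_4 = 4*315 + 272 = 1532, q_4 = 4*22 + 19 = 107.
  i=5: a_5=1, p_5 = 1*1532 + 315 = 1847, q_5 = 1*107 + 22 = 129.
  i=6: a_6=6, p_6 = 6*1847 + 1532 = 12614, q_6 = 6*129 + 107 = 881.
  i=7: a_7=3, p_7 = 3*12614 + 1847 = 39689, q_7 = 3*881 + 129 = 2772.
Check: 39689^2 - 205*2772^2 = 1575216721 - 1575216720 = 1, so (x, y) = (39689, 2772) solves the equation, and by the theorem it is the least positive solution.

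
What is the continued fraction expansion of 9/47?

[0; 5, 4, 2]

Run the Euclidean algorithm on 9 and 47; the successive quotients are the partial quotients a_0, a_1, ... (each step inverts the fractional part left over by the previous one):
  9 = 0*47 + 9, so a_0 = 0.
  47 = 5*9 + 2, so a_1 = 5.
  9 = 4*2 + 1, so a_2 = 4.
  2 = 2*1 + 0, so a_3 = 2.
The remainder reaches 0 after 4 divisions, so the expansion has 4 partial quotients, read off in order.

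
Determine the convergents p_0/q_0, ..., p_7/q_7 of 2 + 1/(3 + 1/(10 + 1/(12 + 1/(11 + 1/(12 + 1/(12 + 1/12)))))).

2/1, 7/3, 72/31, 871/375, 9653/4156, 116707/50247, 1410137/607120, 17038351/7335687

Using the convergent recurrence p_i = a_i*p_{i-1} + p_{i-2}, q_i = a_i*q_{i-1} + q_{i-2} with p_{-2}=0, p_{-1}=1, q_{-2}=1, q_{-1}=0:
  i=0: a_0=2, p_0 = 2*1 + 0 = 2, q_0 = 2*0 + 1 = 1.
  i=1: a_1=3, p_1 = 3*2 + 1 = 7, q_1 = 3*1 + 0 = 3.
  i=2: a_2=10, p_2 = 10*7 + 2 = 72, q_2 = 10*3 + 1 = 31.
  i=3: a_3=12, p_3 = 12*72 + 7 = 871, q_3 = 12*31 + 3 = 375.
  i=4: a_4=11, p_4 = 11*871 + 72 = 9653, q_4 = 11*375 + 31 = 4156.
  i=5: a_5=12, p_5 = 12*9653 + 871 = 116707, q_5 = 12*4156 + 375 = 50247.
  i=6: a_6=12, p_6 = 12*116707 + 9653 = 1410137, q_6 = 12*50247 + 4156 = 607120.
  i=7: a_7=12, p_7 = 12*1410137 + 116707 = 17038351, q_7 = 12*607120 + 50247 = 7335687.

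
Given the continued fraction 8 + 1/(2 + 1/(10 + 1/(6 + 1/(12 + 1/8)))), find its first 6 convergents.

8/1, 17/2, 178/21, 1085/128, 13198/1557, 106669/12584

Using the convergent recurrence p_i = a_i*p_{i-1} + p_{i-2}, q_i = a_i*q_{i-1} + q_{i-2} with p_{-2}=0, p_{-1}=1, q_{-2}=1, q_{-1}=0:
  i=0: a_0=8, p_0 = 8*1 + 0 = 8, q_0 = 8*0 + 1 = 1.
  i=1: a_1=2, p_1 = 2*8 + 1 = 17, q_1 = 2*1 + 0 = 2.
  i=2: a_2=10, p_2 = 10*17 + 8 = 178, q_2 = 10*2 + 1 = 21.
  i=3: a_3=6, p_3 = 6*178 + 17 = 1085, q_3 = 6*21 + 2 = 128.
  i=4: a_4=12, p_4 = 12*1085 + 178 = 13198, q_4 = 12*128 + 21 = 1557.
  i=5: a_5=8, p_5 = 8*13198 + 1085 = 106669, q_5 = 8*1557 + 128 = 12584.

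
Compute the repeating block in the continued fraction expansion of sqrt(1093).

[33; (16, 1, 1, 16, 66)]

Write x_i = (sqrt(1093) + m_i)/d_i with (m_0, d_0) = (0, 1). a_0 = floor(sqrt(1093)) = 33, since 33^2 = 1089 <= 1093 < 1156 = 34^2.
Iterate m_{i+1} = d_i*a_i - m_i, d_{i+1} = (1093 - m_{i+1}^2)/d_i, a_{i+1} = floor((a_0 + m_{i+1})/d_{i+1}):
  m_1 = 1*33 - 0 = 33, d_1 = (1093 - 33^2)/1 = 4/1 = 4, a_1 = floor((33 + 33)/4) = 16.
  m_2 = 4*16 - 33 = 31, d_2 = (1093 - 31^2)/4 = 132/4 = 33, a_2 = floor((33 + 31)/33) = 1.
  m_3 = 33*1 - 31 = 2, d_3 = (1093 - 2^2)/33 = 1089/33 = 33, a_3 = floor((33 + 2)/33) = 1.
  m_4 = 33*1 - 2 = 31, d_4 = (1093 - 31^2)/33 = 132/33 = 4, a_4 = floor((33 + 31)/4) = 16.
  m_5 = 4*16 - 31 = 33, d_5 = (1093 - 33^2)/4 = 4/4 = 1, a_5 = floor((33 + 33)/1) = 66.
  m_6 = 1*66 - 33 = 33, d_6 = (1093 - 33^2)/1 = 4/1 = 4: (m_6, d_6) = (m_1, d_1) = (33, 4), so from here the quotients repeat a_1, ..., a_5; the period length is 5.
Hence the expansion of sqrt(1093) is a_0 = 33 followed by the repeating block 16, 1, 1, 16, 66 (period 5).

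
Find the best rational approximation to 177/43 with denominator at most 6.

25/6

Expand x = 177/43 as a continued fraction with the Euclidean algorithm:
  177 = 4*43 + 5, so a_0 = 4.
  43 = 8*5 + 3, so a_1 = 8.
  5 = 1*3 + 2, so a_2 = 1.
  3 = 1*2 + 1, so a_3 = 1.
  2 = 2*1 + 0, so a_4 = 2.
so x = [4; 8, 1, 1, 2].
Convergents (p_i = a_i*p_{i-1} + p_{i-2}, q_i = a_i*q_{i-1} + q_{i-2} with p_{-2}=0, p_{-1}=1, q_{-2}=1, q_{-1}=0), until the denominator exceeds 6:
  i=0: a_0=4, p_0 = 4*1 + 0 = 4, q_0 = 4*0 + 1 = 1.
  i=1: a_1=8, p_1 = 8*4 + 1 = 33, q_1 = 8*1 + 0 = 8.
q_1 = 8 > 6, so the last convergent with denominator <= 6 is p_0/q_0 = 4/1.
The closest fraction with denominator <= 6 is either p_0/q_0 or the intermediate fraction (k*p_0 + p_{-1})/(k*q_0 + q_{-1}) with the largest k >= 1 whose denominator stays <= 6; these approach x as k grows, and every other convergent or intermediate fraction in range is farther away.
Largest k: floor((6 - q_{-1})/q_0) = floor((6 - 0)/1) = 6 (using the seeds p_{-1} = 1, q_{-1} = 0).
That gives (6*4 + 1)/(6*1 + 0) = 25/6.
Compare the errors: |x - 4/1| = |177*1 - 4*43|/(43*1) = 5/43, and |x - 25/6| = |177*6 - 25*43|/(43*6) = 13/258.
Cross-multiplying, 13*43 = 559 < 1290 = 5*258, so 13/258 is smaller: the intermediate fraction 25/6 is closer to x than 4/1.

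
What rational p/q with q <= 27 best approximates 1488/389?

88/23

Expand x = 1488/389 as a continued fraction with the Euclidean algorithm:
  1488 = 3*389 + 321, so a_0 = 3.
  389 = 1*321 + 68, so a_1 = 1.
  321 = 4*68 + 49, so a_2 = 4.
  68 = 1*49 + 19, so a_3 = 1.
  49 = 2*19 + 11, so a_4 = 2.
  19 = 1*11 + 8, so a_5 = 1.
  11 = 1*8 + 3, so a_6 = 1.
  8 = 2*3 + 2, so a_7 = 2.
  3 = 1*2 + 1, so a_8 = 1.
  2 = 2*1 + 0, so a_9 = 2.
so x = [3; 1, 4, 1, 2, 1, 1, 2, 1, 2].
Convergents (p_i = a_i*p_{i-1} + p_{i-2}, q_i = a_i*q_{i-1} + q_{i-2} with p_{-2}=0, p_{-1}=1, q_{-2}=1, q_{-1}=0), until the denominator exceeds 27:
  i=0: a_0=3, p_0 = 3*1 + 0 = 3, q_0 = 3*0 + 1 = 1.
  i=1: a_1=1, p_1 = 1*3 + 1 = 4, q_1 = 1*1 + 0 = 1.
  i=2: a_2=4, p_2 = 4*4 + 3 = 19, q_2 = 4*1 + 1 = 5.
  i=3: a_3=1, p_3 = 1*19 + 4 = 23, q_3 = 1*5 + 1 = 6.
  i=4: a_4=2, p_4 = 2*23 + 19 = 65, q_4 = 2*6 + 5 = 17.
  i=5: a_5=1, p_5 = 1*65 + 23 = 88, q_5 = 1*17 + 6 = 23.
  i=6: a_6=1, p_6 = 1*88 + 65 = 153, q_6 = 1*23 + 17 = 40.
q_6 = 40 > 27, so the last convergent with denominator <= 27 is p_5/q_5 = 88/23.
The closest fraction with denominator <= 27 is either p_5/q_5 or the intermediate fraction (k*p_5 + p_4)/(k*q_5 + q_4) with the largest k >= 1 whose denominator stays <= 27; these approach x as k grows, and every other convergent or intermediate fraction in range is farther away.
Largest k: floor((27 - q_4)/q_5) = floor((27 - 17)/23) = 0.
Since k = 0, no intermediate fraction beyond p_5/q_5 has denominator <= 27, so the convergent 88/23 is the closest (its error is |1488*23 - 88*389|/(389*23) = 8/8947).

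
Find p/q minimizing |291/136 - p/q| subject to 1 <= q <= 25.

Expand x = 291/136 as a continued fraction with the Euclidean algorithm:
  291 = 2*136 + 19, so a_0 = 2.
  136 = 7*19 + 3, so a_1 = 7.
  19 = 6*3 + 1, so a_2 = 6.
  3 = 3*1 + 0, so a_3 = 3.
so x = [2; 7, 6, 3].
Convergents (p_i = a_i*p_{i-1} + p_{i-2}, q_i = a_i*q_{i-1} + q_{i-2} with p_{-2}=0, p_{-1}=1, q_{-2}=1, q_{-1}=0), until the denominator exceeds 25:
  i=0: a_0=2, p_0 = 2*1 + 0 = 2, q_0 = 2*0 + 1 = 1.
  i=1: a_1=7, p_1 = 7*2 + 1 = 15, q_1 = 7*1 + 0 = 7.
  i=2: a_2=6, p_2 = 6*15 + 2 = 92, q_2 = 6*7 + 1 = 43.
q_2 = 43 > 25, so the last convergent with denominator <= 25 is p_1/q_1 = 15/7.
The closest fraction with denominator <= 25 is either p_1/q_1 or the intermediate fraction (k*p_1 + p_0)/(k*q_1 + q_0) with the largest k >= 1 whose denominator stays <= 25; these approach x as k grows, and every other convergent or intermediate fraction in range is farther away.
Largest k: floor((25 - q_0)/q_1) = floor((25 - 1)/7) = 3.
That gives (3*15 + 2)/(3*7 + 1) = 47/22.
Compare the errors: |x - 15/7| = |291*7 - 15*136|/(136*7) = 3/952, and |x - 47/22| = |291*22 - 47*136|/(136*22) = 10/2992.
Cross-multiplying, 3*2992 = 8976 < 9520 = 10*952, so 3/952 is smaller: the convergent 15/7 is closer to x than 47/22.

15/7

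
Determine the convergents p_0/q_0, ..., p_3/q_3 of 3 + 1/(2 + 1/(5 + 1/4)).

Using the convergent recurrence p_i = a_i*p_{i-1} + p_{i-2}, q_i = a_i*q_{i-1} + q_{i-2} with p_{-2}=0, p_{-1}=1, q_{-2}=1, q_{-1}=0:
  i=0: a_0=3, p_0 = 3*1 + 0 = 3, q_0 = 3*0 + 1 = 1.
  i=1: a_1=2, p_1 = 2*3 + 1 = 7, q_1 = 2*1 + 0 = 2.
  i=2: a_2=5, p_2 = 5*7 + 3 = 38, q_2 = 5*2 + 1 = 11.
  i=3: a_3=4, p_3 = 4*38 + 7 = 159, q_3 = 4*11 + 2 = 46.

3/1, 7/2, 38/11, 159/46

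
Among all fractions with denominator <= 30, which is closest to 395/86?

124/27

Expand x = 395/86 as a continued fraction with the Euclidean algorithm:
  395 = 4*86 + 51, so a_0 = 4.
  86 = 1*51 + 35, so a_1 = 1.
  51 = 1*35 + 16, so a_2 = 1.
  35 = 2*16 + 3, so a_3 = 2.
  16 = 5*3 + 1, so a_4 = 5.
  3 = 3*1 + 0, so a_5 = 3.
so x = [4; 1, 1, 2, 5, 3].
Convergents (p_i = a_i*p_{i-1} + p_{i-2}, q_i = a_i*q_{i-1} + q_{i-2} with p_{-2}=0, p_{-1}=1, q_{-2}=1, q_{-1}=0), until the denominator exceeds 30:
  i=0: a_0=4, p_0 = 4*1 + 0 = 4, q_0 = 4*0 + 1 = 1.
  i=1: a_1=1, p_1 = 1*4 + 1 = 5, q_1 = 1*1 + 0 = 1.
  i=2: a_2=1, p_2 = 1*5 + 4 = 9, q_2 = 1*1 + 1 = 2.
  i=3: a_3=2, p_3 = 2*9 + 5 = 23, q_3 = 2*2 + 1 = 5.
  i=4: a_4=5, p_4 = 5*23 + 9 = 124, q_4 = 5*5 + 2 = 27.
  i=5: a_5=3, p_5 = 3*124 + 23 = 395, q_5 = 3*27 + 5 = 86.
q_5 = 86 > 30, so the last convergent with denominator <= 30 is p_4/q_4 = 124/27.
The closest fraction with denominator <= 30 is either p_4/q_4 or the intermediate fraction (k*p_4 + p_3)/(k*q_4 + q_3) with the largest k >= 1 whose denominator stays <= 30; these approach x as k grows, and every other convergent or intermediate fraction in range is farther away.
Largest k: floor((30 - q_3)/q_4) = floor((30 - 5)/27) = 0.
Since k = 0, no intermediate fraction beyond p_4/q_4 has denominator <= 30, so the convergent 124/27 is the closest (its error is |395*27 - 124*86|/(86*27) = 1/2322).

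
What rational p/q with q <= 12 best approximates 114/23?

59/12

Expand x = 114/23 as a continued fraction with the Euclidean algorithm:
  114 = 4*23 + 22, so a_0 = 4.
  23 = 1*22 + 1, so a_1 = 1.
  22 = 22*1 + 0, so a_2 = 22.
so x = [4; 1, 22].
Convergents (p_i = a_i*p_{i-1} + p_{i-2}, q_i = a_i*q_{i-1} + q_{i-2} with p_{-2}=0, p_{-1}=1, q_{-2}=1, q_{-1}=0), until the denominator exceeds 12:
  i=0: a_0=4, p_0 = 4*1 + 0 = 4, q_0 = 4*0 + 1 = 1.
  i=1: a_1=1, p_1 = 1*4 + 1 = 5, q_1 = 1*1 + 0 = 1.
  i=2: a_2=22, p_2 = 22*5 + 4 = 114, q_2 = 22*1 + 1 = 23.
q_2 = 23 > 12, so the last convergent with denominator <= 12 is p_1/q_1 = 5/1.
The closest fraction with denominator <= 12 is either p_1/q_1 or the intermediate fraction (k*p_1 + p_0)/(k*q_1 + q_0) with the largest k >= 1 whose denominator stays <= 12; these approach x as k grows, and every other convergent or intermediate fraction in range is farther away.
Largest k: floor((12 - q_0)/q_1) = floor((12 - 1)/1) = 11.
That gives (11*5 + 4)/(11*1 + 1) = 59/12.
Compare the errors: |x - 5/1| = |114*1 - 5*23|/(23*1) = 1/23, and |x - 59/12| = |114*12 - 59*23|/(23*12) = 11/276.
Cross-multiplying, 11*23 = 253 < 276 = 1*276, so 11/276 is smaller: the intermediate fraction 59/12 is closer to x than 5/1.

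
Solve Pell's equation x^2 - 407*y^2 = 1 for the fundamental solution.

(x, y) = (2663, 132)

First expand sqrt(407) as a continued fraction. With x_i = (sqrt(407) + m_i)/d_i and (m_0, d_0) = (0, 1): a_0 = floor(sqrt(407)) = 20, since 20^2 = 400 <= 407 < 441 = 21^2.
Iterate m_{i+1} = d_i*a_i - m_i, d_{i+1} = (407 - m_{i+1}^2)/d_i, a_{i+1} = floor((a_0 + m_{i+1})/d_{i+1}):
  m_1 = 1*20 - 0 = 20, d_1 = (407 - 20^2)/1 = 7/1 = 7, a_1 = floor((20 + 20)/7) = 5.
  m_2 = 7*5 - 20 = 15, d_2 = (407 - 15^2)/7 = 182/7 = 26, a_2 = floor((20 + 15)/26) = 1.
  m_3 = 26*1 - 15 = 11, d_3 = (407 - 11^2)/26 = 286/26 = 11, a_3 = floor((20 + 11)/11) = 2.
  m_4 = 11*2 - 11 = 11, d_4 = (407 - 11^2)/11 = 286/11 = 26, a_4 = floor((20 + 11)/26) = 1.
  m_5 = 26*1 - 11 = 15, d_5 = (407 - 15^2)/26 = 182/26 = 7, a_5 = floor((20 + 15)/7) = 5.
  m_6 = 7*5 - 15 = 20, d_6 = (407 - 20^2)/7 = 7/7 = 1, a_6 = floor((20 + 20)/1) = 40.
  m_7 = 1*40 - 20 = 20, d_7 = (407 - 20^2)/1 = 7/1 = 7: (m_7, d_7) = (m_1, d_1) = (20, 7), so from here the quotients repeat a_1, ..., a_6; the period length is 6.
So sqrt(407) = [20; (5, 1, 2, 1, 5, 40)] with period length k = 6.
k is even, so the fundamental solution of x^2 - 407y^2 = 1 is (p_{k-1}, q_{k-1}) = (p_5, q_5); compute convergents through index 5.
Convergents (p_i = a_i*p_{i-1} + p_{i-2}, q_i = a_i*q_{i-1} + q_{i-2} with p_{-2}=0, p_{-1}=1, q_{-2}=1, q_{-1}=0):
  i=0: a_0=20, p_0 = 20*1 + 0 = 20, q_0 = 20*0 + 1 = 1.
  i=1: a_1=5, p_1 = 5*20 + 1 = 101, q_1 = 5*1 + 0 = 5.
  i=2: a_2=1, p_2 = 1*101 + 20 = 121, q_2 = 1*5 + 1 = 6.
  i=3: a_3=2, p_3 = 2*121 + 101 = 343, q_3 = 2*6 + 5 = 17.
  i=4: a_4=1, p_4 = 1*343 + 121 = 464, q_4 = 1*17 + 6 = 23.
  i=5: a_5=5, p_5 = 5*464 + 343 = 2663, q_5 = 5*23 + 17 = 132.
Check: 2663^2 - 407*132^2 = 7091569 - 7091568 = 1, so (x, y) = (2663, 132) solves the equation, and by the theorem it is the least positive solution.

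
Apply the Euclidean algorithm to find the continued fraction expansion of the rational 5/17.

Run the Euclidean algorithm on 5 and 17; the successive quotients are the partial quotients a_0, a_1, ... (each step inverts the fractional part left over by the previous one):
  5 = 0*17 + 5, so a_0 = 0.
  17 = 3*5 + 2, so a_1 = 3.
  5 = 2*2 + 1, so a_2 = 2.
  2 = 2*1 + 0, so a_3 = 2.
The remainder reaches 0 after 4 divisions, so the expansion has 4 partial quotients, read off in order.

[0; 3, 2, 2]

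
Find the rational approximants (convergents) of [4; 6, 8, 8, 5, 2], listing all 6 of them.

Using the convergent recurrence p_i = a_i*p_{i-1} + p_{i-2}, q_i = a_i*q_{i-1} + q_{i-2} with p_{-2}=0, p_{-1}=1, q_{-2}=1, q_{-1}=0:
  i=0: a_0=4, p_0 = 4*1 + 0 = 4, q_0 = 4*0 + 1 = 1.
  i=1: a_1=6, p_1 = 6*4 + 1 = 25, q_1 = 6*1 + 0 = 6.
  i=2: a_2=8, p_2 = 8*25 + 4 = 204, q_2 = 8*6 + 1 = 49.
  i=3: a_3=8, p_3 = 8*204 + 25 = 1657, q_3 = 8*49 + 6 = 398.
  i=4: a_4=5, p_4 = 5*1657 + 204 = 8489, q_4 = 5*398 + 49 = 2039.
  i=5: a_5=2, p_5 = 2*8489 + 1657 = 18635, q_5 = 2*2039 + 398 = 4476.

4/1, 25/6, 204/49, 1657/398, 8489/2039, 18635/4476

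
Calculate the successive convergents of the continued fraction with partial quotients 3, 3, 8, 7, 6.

Using the convergent recurrence p_i = a_i*p_{i-1} + p_{i-2}, q_i = a_i*q_{i-1} + q_{i-2} with p_{-2}=0, p_{-1}=1, q_{-2}=1, q_{-1}=0:
  i=0: a_0=3, p_0 = 3*1 + 0 = 3, q_0 = 3*0 + 1 = 1.
  i=1: a_1=3, p_1 = 3*3 + 1 = 10, q_1 = 3*1 + 0 = 3.
  i=2: a_2=8, p_2 = 8*10 + 3 = 83, q_2 = 8*3 + 1 = 25.
  i=3: a_3=7, p_3 = 7*83 + 10 = 591, q_3 = 7*25 + 3 = 178.
  i=4: a_4=6, p_4 = 6*591 + 83 = 3629, q_4 = 6*178 + 25 = 1093.

3/1, 10/3, 83/25, 591/178, 3629/1093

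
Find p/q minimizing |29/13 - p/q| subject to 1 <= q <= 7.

Expand x = 29/13 as a continued fraction with the Euclidean algorithm:
  29 = 2*13 + 3, so a_0 = 2.
  13 = 4*3 + 1, so a_1 = 4.
  3 = 3*1 + 0, so a_2 = 3.
so x = [2; 4, 3].
Convergents (p_i = a_i*p_{i-1} + p_{i-2}, q_i = a_i*q_{i-1} + q_{i-2} with p_{-2}=0, p_{-1}=1, q_{-2}=1, q_{-1}=0), until the denominator exceeds 7:
  i=0: a_0=2, p_0 = 2*1 + 0 = 2, q_0 = 2*0 + 1 = 1.
  i=1: a_1=4, p_1 = 4*2 + 1 = 9, q_1 = 4*1 + 0 = 4.
  i=2: a_2=3, p_2 = 3*9 + 2 = 29, q_2 = 3*4 + 1 = 13.
q_2 = 13 > 7, so the last convergent with denominator <= 7 is p_1/q_1 = 9/4.
The closest fraction with denominator <= 7 is either p_1/q_1 or the intermediate fraction (k*p_1 + p_0)/(k*q_1 + q_0) with the largest k >= 1 whose denominator stays <= 7; these approach x as k grows, and every other convergent or intermediate fraction in range is farther away.
Largest k: floor((7 - q_0)/q_1) = floor((7 - 1)/4) = 1.
That gives (1*9 + 2)/(1*4 + 1) = 11/5.
Compare the errors: |x - 9/4| = |29*4 - 9*13|/(13*4) = 1/52, and |x - 11/5| = |29*5 - 11*13|/(13*5) = 2/65.
Cross-multiplying, 1*65 = 65 < 104 = 2*52, so 1/52 is smaller: the convergent 9/4 is closer to x than 11/5.

9/4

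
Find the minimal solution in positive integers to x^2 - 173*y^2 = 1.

(x, y) = (2499849, 190060)

First expand sqrt(173) as a continued fraction. With x_i = (sqrt(173) + m_i)/d_i and (m_0, d_0) = (0, 1): a_0 = floor(sqrt(173)) = 13, since 13^2 = 169 <= 173 < 196 = 14^2.
Iterate m_{i+1} = d_i*a_i - m_i, d_{i+1} = (173 - m_{i+1}^2)/d_i, a_{i+1} = floor((a_0 + m_{i+1})/d_{i+1}):
  m_1 = 1*13 - 0 = 13, d_1 = (173 - 13^2)/1 = 4/1 = 4, a_1 = floor((13 + 13)/4) = 6.
  m_2 = 4*6 - 13 = 11, d_2 = (173 - 11^2)/4 = 52/4 = 13, a_2 = floor((13 + 11)/13) = 1.
  m_3 = 13*1 - 11 = 2, d_3 = (173 - 2^2)/13 = 169/13 = 13, a_3 = floor((13 + 2)/13) = 1.
  m_4 = 13*1 - 2 = 11, d_4 = (173 - 11^2)/13 = 52/13 = 4, a_4 = floor((13 + 11)/4) = 6.
  m_5 = 4*6 - 11 = 13, d_5 = (173 - 13^2)/4 = 4/4 = 1, a_5 = floor((13 + 13)/1) = 26.
  m_6 = 1*26 - 13 = 13, d_6 = (173 - 13^2)/1 = 4/1 = 4: (m_6, d_6) = (m_1, d_1) = (13, 4), so from here the quotients repeat a_1, ..., a_5; the period length is 5.
So sqrt(173) = [13; (6, 1, 1, 6, 26)] with period length k = 5.
k is odd, so (p_{k-1}, q_{k-1}) only solves x^2 - 173y^2 = -1 and the fundamental solution of x^2 - 173y^2 = 1 is (p_{2k-1}, q_{2k-1}) = (p_9, q_9); compute convergents through index 9, running through the period twice.
Convergents (p_i = a_i*p_{i-1} + p_{i-2}, q_i = a_i*q_{i-1} + q_{i-2} with p_{-2}=0, p_{-1}=1, q_{-2}=1, q_{-1}=0):
  i=0: a_0=13, p_0 = 13*1 + 0 = 13, q_0 = 13*0 + 1 = 1.
  i=1: a_1=6, p_1 = 6*13 + 1 = 79, q_1 = 6*1 + 0 = 6.
  i=2: a_2=1, p_2 = 1*79 + 13 = 92, q_2 = 1*6 + 1 = 7.
  i=3: a_3=1, p_3 = 1*92 + 79 = 171, q_3 = 1*7 + 6 = 13.
  i=4: a_4=6, p_4 = 6*171 + 92 = 1118, q_4 = 6*13 + 7 = 85.
  i=5: a_5=26, p_5 = 26*1118 + 171 = 29239, q_5 = 26*85 + 13 = 2223.
  i=6: a_6=6, p_6 = 6*29239 + 1118 = 176552, q_6 = 6*2223 + 85 = 13423.
  i=7: a_7=1, p_7 = 1*176552 + 29239 = 205791, q_7 = 1*13423 + 2223 = 15646.
  i=8: a_8=1, p_8 = 1*205791 + 176552 = 382343, q_8 = 1*15646 + 13423 = 29069.
  i=9: a_9=6, p_9 = 6*382343 + 205791 = 2499849, q_9 = 6*29069 + 15646 = 190060.
Indeed p_4^2 - 173*q_4^2 = 1249924 - 1249925 = -1, not +1.
Check: 2499849^2 - 173*190060^2 = 6249245022801 - 6249245022800 = 1, so (x, y) = (2499849, 190060) solves the equation, and by the theorem it is the least positive solution.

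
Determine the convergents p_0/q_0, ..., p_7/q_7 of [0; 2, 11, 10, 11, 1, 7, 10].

Using the convergent recurrence p_i = a_i*p_{i-1} + p_{i-2}, q_i = a_i*q_{i-1} + q_{i-2} with p_{-2}=0, p_{-1}=1, q_{-2}=1, q_{-1}=0:
  i=0: a_0=0, p_0 = 0*1 + 0 = 0, q_0 = 0*0 + 1 = 1.
  i=1: a_1=2, p_1 = 2*0 + 1 = 1, q_1 = 2*1 + 0 = 2.
  i=2: a_2=11, p_2 = 11*1 + 0 = 11, q_2 = 11*2 + 1 = 23.
  i=3: a_3=10, p_3 = 10*11 + 1 = 111, q_3 = 10*23 + 2 = 232.
  i=4: a_4=11, p_4 = 11*111 + 11 = 1232, q_4 = 11*232 + 23 = 2575.
  i=5: a_5=1, p_5 = 1*1232 + 111 = 1343, q_5 = 1*2575 + 232 = 2807.
  i=6: a_6=7, p_6 = 7*1343 + 1232 = 10633, q_6 = 7*2807 + 2575 = 22224.
  i=7: a_7=10, p_7 = 10*10633 + 1343 = 107673, q_7 = 10*22224 + 2807 = 225047.

0/1, 1/2, 11/23, 111/232, 1232/2575, 1343/2807, 10633/22224, 107673/225047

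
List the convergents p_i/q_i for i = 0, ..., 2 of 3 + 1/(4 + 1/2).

Using the convergent recurrence p_i = a_i*p_{i-1} + p_{i-2}, q_i = a_i*q_{i-1} + q_{i-2} with p_{-2}=0, p_{-1}=1, q_{-2}=1, q_{-1}=0:
  i=0: a_0=3, p_0 = 3*1 + 0 = 3, q_0 = 3*0 + 1 = 1.
  i=1: a_1=4, p_1 = 4*3 + 1 = 13, q_1 = 4*1 + 0 = 4.
  i=2: a_2=2, p_2 = 2*13 + 3 = 29, q_2 = 2*4 + 1 = 9.

3/1, 13/4, 29/9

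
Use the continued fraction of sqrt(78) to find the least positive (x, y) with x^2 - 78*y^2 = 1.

First expand sqrt(78) as a continued fraction. With x_i = (sqrt(78) + m_i)/d_i and (m_0, d_0) = (0, 1): a_0 = floor(sqrt(78)) = 8, since 8^2 = 64 <= 78 < 81 = 9^2.
Iterate m_{i+1} = d_i*a_i - m_i, d_{i+1} = (78 - m_{i+1}^2)/d_i, a_{i+1} = floor((a_0 + m_{i+1})/d_{i+1}):
  m_1 = 1*8 - 0 = 8, d_1 = (78 - 8^2)/1 = 14/1 = 14, a_1 = floor((8 + 8)/14) = 1.
  m_2 = 14*1 - 8 = 6, d_2 = (78 - 6^2)/14 = 42/14 = 3, a_2 = floor((8 + 6)/3) = 4.
  m_3 = 3*4 - 6 = 6, d_3 = (78 - 6^2)/3 = 42/3 = 14, a_3 = floor((8 + 6)/14) = 1.
  m_4 = 14*1 - 6 = 8, d_4 = (78 - 8^2)/14 = 14/14 = 1, a_4 = floor((8 + 8)/1) = 16.
  m_5 = 1*16 - 8 = 8, d_5 = (78 - 8^2)/1 = 14/1 = 14: (m_5, d_5) = (m_1, d_1) = (8, 14), so from here the quotients repeat a_1, ..., a_4; the period length is 4.
So sqrt(78) = [8; (1, 4, 1, 16)] with period length k = 4.
k is even, so the fundamental solution of x^2 - 78y^2 = 1 is (p_{k-1}, q_{k-1}) = (p_3, q_3); compute convergents through index 3.
Convergents (p_i = a_i*p_{i-1} + p_{i-2}, q_i = a_i*q_{i-1} + q_{i-2} with p_{-2}=0, p_{-1}=1, q_{-2}=1, q_{-1}=0):
  i=0: a_0=8, p_0 = 8*1 + 0 = 8, q_0 = 8*0 + 1 = 1.
  i=1: a_1=1, p_1 = 1*8 + 1 = 9, q_1 = 1*1 + 0 = 1.
  i=2: a_2=4, p_2 = 4*9 + 8 = 44, q_2 = 4*1 + 1 = 5.
  i=3: a_3=1, p_3 = 1*44 + 9 = 53, q_3 = 1*5 + 1 = 6.
Check: 53^2 - 78*6^2 = 2809 - 2808 = 1, so (x, y) = (53, 6) solves the equation, and by the theorem it is the least positive solution.

(x, y) = (53, 6)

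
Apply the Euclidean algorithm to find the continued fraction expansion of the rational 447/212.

[2; 9, 4, 1, 1, 2]

Run the Euclidean algorithm on 447 and 212; the successive quotients are the partial quotients a_0, a_1, ... (each step inverts the fractional part left over by the previous one):
  447 = 2*212 + 23, so a_0 = 2.
  212 = 9*23 + 5, so a_1 = 9.
  23 = 4*5 + 3, so a_2 = 4.
  5 = 1*3 + 2, so a_3 = 1.
  3 = 1*2 + 1, so a_4 = 1.
  2 = 2*1 + 0, so a_5 = 2.
The remainder reaches 0 after 6 divisions, so the expansion has 6 partial quotients, read off in order.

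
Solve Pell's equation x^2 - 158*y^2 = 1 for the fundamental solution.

First expand sqrt(158) as a continued fraction. With x_i = (sqrt(158) + m_i)/d_i and (m_0, d_0) = (0, 1): a_0 = floor(sqrt(158)) = 12, since 12^2 = 144 <= 158 < 169 = 13^2.
Iterate m_{i+1} = d_i*a_i - m_i, d_{i+1} = (158 - m_{i+1}^2)/d_i, a_{i+1} = floor((a_0 + m_{i+1})/d_{i+1}):
  m_1 = 1*12 - 0 = 12, d_1 = (158 - 12^2)/1 = 14/1 = 14, a_1 = floor((12 + 12)/14) = 1.
  m_2 = 14*1 - 12 = 2, d_2 = (158 - 2^2)/14 = 154/14 = 11, a_2 = floor((12 + 2)/11) = 1.
  m_3 = 11*1 - 2 = 9, d_3 = (158 - 9^2)/11 = 77/11 = 7, a_3 = floor((12 + 9)/7) = 3.
  m_4 = 7*3 - 9 = 12, d_4 = (158 - 12^2)/7 = 14/7 = 2, a_4 = floor((12 + 12)/2) = 12.
  m_5 = 2*12 - 12 = 12, d_5 = (158 - 12^2)/2 = 14/2 = 7, a_5 = floor((12 + 12)/7) = 3.
  m_6 = 7*3 - 12 = 9, d_6 = (158 - 9^2)/7 = 77/7 = 11, a_6 = floor((12 + 9)/11) = 1.
  m_7 = 11*1 - 9 = 2, d_7 = (158 - 2^2)/11 = 154/11 = 14, a_7 = floor((12 + 2)/14) = 1.
  m_8 = 14*1 - 2 = 12, d_8 = (158 - 12^2)/14 = 14/14 = 1, a_8 = floor((12 + 12)/1) = 24.
  m_9 = 1*24 - 12 = 12, d_9 = (158 - 12^2)/1 = 14/1 = 14: (m_9, d_9) = (m_1, d_1) = (12, 14), so from here the quotients repeat a_1, ..., a_8; the period length is 8.
So sqrt(158) = [12; (1, 1, 3, 12, 3, 1, 1, 24)] with period length k = 8.
k is even, so the fundamental solution of x^2 - 158y^2 = 1 is (p_{k-1}, q_{k-1}) = (p_7, q_7); compute convergents through index 7.
Convergents (p_i = a_i*p_{i-1} + p_{i-2}, q_i = a_i*q_{i-1} + q_{i-2} with p_{-2}=0, p_{-1}=1, q_{-2}=1, q_{-1}=0):
  i=0: a_0=12, p_0 = 12*1 + 0 = 12, q_0 = 12*0 + 1 = 1.
  i=1: a_1=1, p_1 = 1*12 + 1 = 13, q_1 = 1*1 + 0 = 1.
  i=2: a_2=1, p_2 = 1*13 + 12 = 25, q_2 = 1*1 + 1 = 2.
  i=3: a_3=3, p_3 = 3*25 + 13 = 88, q_3 = 3*2 + 1 = 7.
  i=4: a_4=12, p_4 = 12*88 + 25 = 1081, q_4 = 12*7 + 2 = 86.
  i=5: a_5=3, p_5 = 3*1081 + 88 = 3331, q_5 = 3*86 + 7 = 265.
  i=6: a_6=1, p_6 = 1*3331 + 1081 = 4412, q_6 = 1*265 + 86 = 351.
  i=7: a_7=1, p_7 = 1*4412 + 3331 = 7743, q_7 = 1*351 + 265 = 616.
Check: 7743^2 - 158*616^2 = 59954049 - 59954048 = 1, so (x, y) = (7743, 616) solves the equation, and by the theorem it is the least positive solution.

(x, y) = (7743, 616)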